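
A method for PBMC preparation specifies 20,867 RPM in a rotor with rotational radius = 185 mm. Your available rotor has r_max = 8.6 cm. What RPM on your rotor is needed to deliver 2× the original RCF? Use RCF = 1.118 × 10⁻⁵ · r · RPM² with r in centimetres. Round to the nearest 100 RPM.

Original rotor: r = 185 mm = 18.5 cm
RCF_original = 1.118 × 10⁻⁵ × 18.5 × (20867)² = 1.118 × 10⁻⁵ × 18.5 × 435,431,689 ≈ 90,060.3 × g
Target RCF = 2 × 90,060.3 ≈ 180,120.6 × g
180,120.6 = 1.118 × 10⁻⁵ × 8.6 × N²
N² = 180,120.6 / (9.6148 × 10⁻⁵) = 1,873,368,141
N ≈ √1,873,368,141 ≈ 43,282.4

≈ 43300 RPM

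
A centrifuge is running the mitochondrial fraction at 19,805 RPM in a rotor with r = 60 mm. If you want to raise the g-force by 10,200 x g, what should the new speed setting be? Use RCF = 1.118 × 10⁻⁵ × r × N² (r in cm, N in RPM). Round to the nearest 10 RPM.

23330 RPM

r = 60 mm = 6.0 cm
Current RCF = 1.118 × 10⁻⁵ × 6 × (19805)² = 1.118 × 10⁻⁵ × 6 × 392,238,025 ≈ 26,311.3 × g
Target RCF = 26,311.3 + 10,200 = 36,511.3 × g
N² = 36,511.3 / (6.708 × 10⁻⁵) = 544,294,872
N ≈ √544,294,872 ≈ 23,330.1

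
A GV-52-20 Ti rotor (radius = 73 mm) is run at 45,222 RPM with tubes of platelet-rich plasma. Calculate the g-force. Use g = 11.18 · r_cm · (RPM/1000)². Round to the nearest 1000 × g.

167000 × g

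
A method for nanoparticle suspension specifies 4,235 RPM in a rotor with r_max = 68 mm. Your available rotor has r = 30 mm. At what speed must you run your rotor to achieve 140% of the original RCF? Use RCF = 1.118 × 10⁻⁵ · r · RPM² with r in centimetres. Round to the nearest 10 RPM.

Original rotor: r = 68 mm = 6.8 cm
RCF = 1.118 × 10⁻⁵ × r × N²
RCF_original = 1.118 × 10⁻⁵ × 6.8 × (4235)² = 1.118 × 10⁻⁵ × 6.8 × 17,935,225 ≈ 1,363.5 × g
Target RCF = 1.4 × 1,363.5 ≈ 1,908.9 × g
Your rotor: r = 30 mm = 3.0 cm
1,908.9 = 1.118 × 10⁻⁵ × 3 × N²
N² = 1,908.9 / (3.354 × 10⁻⁵) = 56,914,132
N ≈ √56,914,132 ≈ 7,544.1

≈ 7540 RPM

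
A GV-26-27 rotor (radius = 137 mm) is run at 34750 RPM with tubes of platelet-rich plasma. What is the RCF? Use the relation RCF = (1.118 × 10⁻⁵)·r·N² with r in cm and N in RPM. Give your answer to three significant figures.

r = 137 mm = 13.7 cm
RCF = 1.118 × 10⁻⁵ × r × N²
RCF = 1.118 × 10⁻⁵ × 13.7 × (34750)² = 1.118 × 10⁻⁵ × 13.7 × 1,207,562,500 ≈ 184,957.5 × g

≈ 185000 x g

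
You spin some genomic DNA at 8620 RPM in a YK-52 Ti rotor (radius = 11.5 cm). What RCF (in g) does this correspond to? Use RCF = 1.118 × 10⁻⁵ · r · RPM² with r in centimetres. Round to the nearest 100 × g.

RCF = 1.118 × 10⁻⁵ × 11.5 × (8620)² = 1.118 × 10⁻⁵ × 11.5 × 74,304,400 ≈ 9,553.3 × g

≈ 9600 g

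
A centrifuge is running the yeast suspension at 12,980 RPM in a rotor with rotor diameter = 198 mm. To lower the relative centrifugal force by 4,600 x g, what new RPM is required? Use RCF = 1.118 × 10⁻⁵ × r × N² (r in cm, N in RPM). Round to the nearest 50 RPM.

11250 RPM

r = 198 mm / 2 = 99 mm = 9.9 cm
Current RCF = 1.118 × 10⁻⁵ × 9.9 × (12980)² = 1.118 × 10⁻⁵ × 9.9 × 168,480,400 ≈ 18,647.7 × g
Target RCF = 18,647.7 − 4,600 = 14,047.7 × g
N² = 14,047.7 / (11.0682 × 10⁻⁵) = 126,919,463
N ≈ √126,919,463 ≈ 11,265.9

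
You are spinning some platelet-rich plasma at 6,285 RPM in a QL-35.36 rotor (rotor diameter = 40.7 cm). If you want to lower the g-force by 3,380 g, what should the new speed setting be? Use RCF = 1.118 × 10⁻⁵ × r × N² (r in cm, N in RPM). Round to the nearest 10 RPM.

≈ 4960 RPM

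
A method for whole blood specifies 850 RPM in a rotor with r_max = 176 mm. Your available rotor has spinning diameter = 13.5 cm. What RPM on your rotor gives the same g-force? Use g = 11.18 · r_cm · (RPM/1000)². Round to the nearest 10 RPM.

1370 RPM

Original rotor: r = 176 mm = 17.6 cm
RCF = 11.18 × r × (N/1000)²
RCF_original = 11.18 × 17.6 × (0.85)² = 11.18 × 17.6 × 0.7225 ≈ 142.2 × g
Your rotor: r = 13.5 / 2 = 6.75 cm
142.2 = 11.18 × 6.75 × (N/1000)²
(N/1000)² = 142.2 / 75.465 = 1.884317
N = 1000 × √1.884317 ≈ 1,372.7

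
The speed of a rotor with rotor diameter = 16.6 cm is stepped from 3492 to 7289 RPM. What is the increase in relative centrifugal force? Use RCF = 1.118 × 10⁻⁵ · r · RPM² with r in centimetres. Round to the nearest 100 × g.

r = 16.6 / 2 = 8.3 cm
RCF₁ = 1.118 × 10⁻⁵ × 8.3 × (3492)² = 1.118 × 10⁻⁵ × 8.3 × 12,194,064 ≈ 1,131.5 × g
RCF₂ = 1.118 × 10⁻⁵ × 8.3 × (7289)² = 1.118 × 10⁻⁵ × 8.3 × 53,129,521 ≈ 4,930.1 × g
Increase = 4,930.1 − 1,131.5 = 3,798.6

3800 ×g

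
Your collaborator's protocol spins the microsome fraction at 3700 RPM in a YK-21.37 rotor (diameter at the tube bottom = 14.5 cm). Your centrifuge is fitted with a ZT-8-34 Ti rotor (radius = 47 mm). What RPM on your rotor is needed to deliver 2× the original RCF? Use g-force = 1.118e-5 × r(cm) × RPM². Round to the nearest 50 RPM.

Original rotor: r = 14.5 / 2 = 7.25 cm
RCF_original = 1.118 × 10⁻⁵ × 7.25 × (3700)² = 1.118 × 10⁻⁵ × 7.25 × 13,690,000 ≈ 1,109.6 × g
Target RCF = 2 × 1,109.6 ≈ 2,219.2 × g
Your rotor: r = 47 mm = 4.7 cm
2,219.2 = 1.118 × 10⁻⁵ × 4.7 × N²
N² = 2,219.2 / (5.2546 × 10⁻⁵) = 42,233,472
N ≈ √42,233,472 ≈ 6,498.7

6500 RPM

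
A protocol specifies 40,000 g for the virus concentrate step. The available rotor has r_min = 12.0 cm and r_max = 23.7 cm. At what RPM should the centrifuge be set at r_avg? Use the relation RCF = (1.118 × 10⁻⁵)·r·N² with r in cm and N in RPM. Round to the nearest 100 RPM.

r_avg = (12.0 + 23.7) / 2 = 17.85 cm
40,000 = 1.118 × 10⁻⁵ × 17.85 × N²
N² = 40,000 / (19.9563 × 10⁻⁵) = 200,437,957
N ≈ √200,437,957 ≈ 14,157.6

14200 RPM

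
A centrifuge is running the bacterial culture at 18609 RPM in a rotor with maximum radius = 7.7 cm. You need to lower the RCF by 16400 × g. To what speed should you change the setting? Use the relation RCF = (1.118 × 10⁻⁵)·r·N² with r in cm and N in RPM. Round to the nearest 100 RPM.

Current RCF = 1.118 × 10⁻⁵ × 7.7 × (18609)² = 1.118 × 10⁻⁵ × 7.7 × 346,294,881 ≈ 29,811.1 × g
Target RCF = 29,811.1 − 16,400 = 13,411.1 × g
N² = 13,411.1 / (8.6086 × 10⁻⁵) = 155,787,236
N ≈ √155,787,236 ≈ 12,481.5

N₂ ≈ 12500 RPM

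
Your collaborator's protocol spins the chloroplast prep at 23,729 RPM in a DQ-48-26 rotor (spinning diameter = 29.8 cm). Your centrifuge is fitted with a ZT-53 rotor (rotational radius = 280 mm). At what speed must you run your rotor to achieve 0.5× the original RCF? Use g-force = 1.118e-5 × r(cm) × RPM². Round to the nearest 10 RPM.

Original rotor: r = 29.8 / 2 = 14.9 cm
RCF_original = 1.118 × 10⁻⁵ × 14.9 × (23729)² = 1.118 × 10⁻⁵ × 14.9 × 563,065,441 ≈ 93,796.6 × g
Target RCF = 0.5 × 93,796.6 ≈ 46,898.3 × g
Your rotor: r = 280 mm = 28.0 cm
46,898.3 = 1.118 × 10⁻⁵ × 28 × N²
N² = 46,898.3 / (31.304 × 10⁻⁵) = 149,815,679
N ≈ √149,815,679 ≈ 12,239.9

≈ 12240 RPM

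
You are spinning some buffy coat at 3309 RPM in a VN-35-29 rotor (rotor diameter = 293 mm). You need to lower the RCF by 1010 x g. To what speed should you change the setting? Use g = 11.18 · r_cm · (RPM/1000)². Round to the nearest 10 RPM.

r = 293 mm / 2 = 146.5 mm = 14.65 cm
Current RCF = 11.18 × 14.65 × (3.309)² = 11.18 × 14.65 × 10.949481 ≈ 1,793.4 × g
Target RCF = 1,793.4 − 1,010 = 783.4 × g
(N/1000)² = 783.4 / 163.787 = 4.783041
N = 1000 × √4.783041 ≈ 2,187.0

N₂ ≈ 2190 RPM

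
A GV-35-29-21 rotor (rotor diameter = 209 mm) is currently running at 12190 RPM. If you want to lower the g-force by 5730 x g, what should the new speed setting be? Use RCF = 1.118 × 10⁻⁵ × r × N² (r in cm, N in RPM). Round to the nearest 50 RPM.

r = 209 mm / 2 = 104.5 mm = 10.45 cm
Current RCF = 1.118 × 10⁻⁵ × 10.45 × (12190)² = 1.118 × 10⁻⁵ × 10.45 × 148,596,100 ≈ 17,360.6 × g
Target RCF = 17,360.6 − 5,730 = 11,630.6 × g
N² = 11,630.6 / (11.6831 × 10⁻⁵) = 99,550,633
N ≈ √99,550,633 ≈ 9,977.5

N₂ ≈ 10000 RPM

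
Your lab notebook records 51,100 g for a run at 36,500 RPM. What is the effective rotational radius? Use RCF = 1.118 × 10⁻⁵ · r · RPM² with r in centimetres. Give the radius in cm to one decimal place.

≈ 3.4 cm

51100 = 1.118 × 10⁻⁵ × r × (36500)²
r = 51100 / (1.118 × 10⁻⁵ × 1,332,250,000) = 51100 / 14894.56 ≈ 3.431 cm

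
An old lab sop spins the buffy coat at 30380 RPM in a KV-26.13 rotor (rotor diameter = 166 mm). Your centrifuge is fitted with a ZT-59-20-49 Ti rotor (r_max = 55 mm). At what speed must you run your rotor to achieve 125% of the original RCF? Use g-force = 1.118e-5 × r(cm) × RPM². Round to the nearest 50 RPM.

41750 RPM

Original rotor: r = 166 mm / 2 = 83 mm = 8.3 cm
RCF_original = 1.118 × 10⁻⁵ × 8.3 × (30380)² = 1.118 × 10⁻⁵ × 8.3 × 922,944,400 ≈ 85,643.7 × g
Target RCF = 1.25 × 85,643.7 ≈ 107,054.6 × g
Your rotor: r = 55 mm = 5.5 cm
107,054.6 = 1.118 × 10⁻⁵ × 5.5 × N²
N² = 107,054.6 / (6.149 × 10⁻⁵) = 1,741,008,294
N ≈ √1,741,008,294 ≈ 41,725.4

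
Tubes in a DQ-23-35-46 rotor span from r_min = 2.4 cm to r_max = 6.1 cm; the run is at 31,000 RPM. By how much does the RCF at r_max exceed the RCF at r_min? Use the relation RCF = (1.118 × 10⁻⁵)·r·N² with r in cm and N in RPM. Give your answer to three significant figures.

RCF_max = 1.118 × 10⁻⁵ × 6.1 × (31000)² = 1.118 × 10⁻⁵ × 6.1 × 961,000,000 ≈ 65,538.3 × g
RCF_min = 1.118 × 10⁻⁵ × 2.4 × (31000)² = 1.118 × 10⁻⁵ × 2.4 × 961,000,000 ≈ 25,785.6 × g
ΔRCF = 65,538.3 − 25,785.6 = 39,752.7

39800 x g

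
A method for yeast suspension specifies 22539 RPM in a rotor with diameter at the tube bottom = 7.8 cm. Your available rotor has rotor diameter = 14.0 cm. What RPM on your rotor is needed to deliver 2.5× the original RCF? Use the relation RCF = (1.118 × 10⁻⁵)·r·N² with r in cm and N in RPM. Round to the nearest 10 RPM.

Original rotor: r = 7.8 / 2 = 3.9 cm
RCF_original = 1.118 × 10⁻⁵ × 3.9 × (22539)² = 1.118 × 10⁻⁵ × 3.9 × 508,006,521 ≈ 22,150.1 × g
Target RCF = 2.5 × 22,150.1 ≈ 55,375.2 × g
Your rotor: r = 14.0 / 2 = 7 cm
55,375.2 = 1.118 × 10⁻⁵ × 7 × N²
N² = 55,375.2 / (7.826 × 10⁻⁵) = 707,579,862
N ≈ √707,579,862 ≈ 26,600.4

≈ 26600 RPM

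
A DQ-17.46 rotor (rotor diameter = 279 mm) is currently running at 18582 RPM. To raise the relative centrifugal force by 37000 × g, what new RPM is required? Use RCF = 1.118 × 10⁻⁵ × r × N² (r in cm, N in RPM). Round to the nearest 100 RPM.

r = 279 mm / 2 = 139.5 mm = 13.95 cm
Current RCF = 1.118 × 10⁻⁵ × 13.95 × (18582)² = 1.118 × 10⁻⁵ × 13.95 × 345,290,724 ≈ 53,851.9 × g
Target RCF = 53,851.9 + 37,000 = 90,851.9 × g
N² = 90,851.9 / (15.5961 × 10⁻⁵) = 582,529,607
N ≈ √582,529,607 ≈ 24,135.7

≈ 24100 RPM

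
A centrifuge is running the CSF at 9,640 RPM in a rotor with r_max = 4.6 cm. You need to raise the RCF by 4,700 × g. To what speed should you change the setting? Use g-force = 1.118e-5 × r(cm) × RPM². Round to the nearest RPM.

N₂ ≈ 13576 RPM

Current RCF = 1.118 × 10⁻⁵ × 4.6 × (9640)² = 1.118 × 10⁻⁵ × 4.6 × 92,929,600 ≈ 4,779.2 × g
Target RCF = 4,779.2 + 4,700 = 9,479.2 × g
N² = 9,479.2 / (5.1428 × 10⁻⁵) = 184,319,826
N ≈ √184,319,826 ≈ 13,576.4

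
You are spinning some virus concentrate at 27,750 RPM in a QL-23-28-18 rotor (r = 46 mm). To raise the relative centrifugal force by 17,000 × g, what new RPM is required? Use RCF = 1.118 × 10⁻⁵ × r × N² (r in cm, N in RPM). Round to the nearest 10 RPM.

≈ 33180 RPM

r = 46 mm = 4.6 cm
Current RCF = 1.118 × 10⁻⁵ × 4.6 × (27750)² = 1.118 × 10⁻⁵ × 4.6 × 770,062,500 ≈ 39,602.8 × g
Target RCF = 39,602.8 + 17,000 = 56,602.8 × g
N² = 56,602.8 / (5.1428 × 10⁻⁵) = 1,100,622,229
N ≈ √1,100,622,229 ≈ 33,175.6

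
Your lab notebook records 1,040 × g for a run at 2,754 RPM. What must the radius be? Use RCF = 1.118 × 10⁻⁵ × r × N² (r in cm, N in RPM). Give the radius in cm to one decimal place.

1040 = 1.118 × 10⁻⁵ × r × (2754)²
r = 1040 / (1.118 × 10⁻⁵ × 7,584,516) = 1040 / 84.79489 ≈ 12.265 cm

≈ 12.3 cm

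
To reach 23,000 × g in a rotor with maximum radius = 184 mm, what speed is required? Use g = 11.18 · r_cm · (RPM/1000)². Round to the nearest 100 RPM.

10600 RPM

r = 184 mm = 18.4 cm
23,000 = 11.18 × 18.4 × (N/1000)²
(N/1000)² = 23,000 / 205.712 = 111.8068
N = 1000 × √111.8068 ≈ 10,573.9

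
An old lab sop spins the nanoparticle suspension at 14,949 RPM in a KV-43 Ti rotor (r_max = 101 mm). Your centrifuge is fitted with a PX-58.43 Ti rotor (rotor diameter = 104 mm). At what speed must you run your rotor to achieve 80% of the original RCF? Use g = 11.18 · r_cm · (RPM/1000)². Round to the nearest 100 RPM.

Original rotor: r = 101 mm = 10.1 cm
RCF_original = 11.18 × 10.1 × (14.949)² = 11.18 × 10.1 × 223.472601 ≈ 25,234.1 × g
Target RCF = 0.8 × 25,234.1 ≈ 20,187.3 × g
Your rotor: r = 104 mm / 2 = 52 mm = 5.2 cm
20,187.3 = 11.18 × 5.2 × (N/1000)²
(N/1000)² = 20,187.3 / 58.136 = 347.2427
N = 1000 × √347.2427 ≈ 18,634.4

≈ 18600 RPM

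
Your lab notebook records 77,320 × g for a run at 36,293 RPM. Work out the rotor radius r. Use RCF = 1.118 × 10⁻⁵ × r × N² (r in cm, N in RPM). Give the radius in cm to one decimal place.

≈ 5.3 cm

RCF = 1.118 × 10⁻⁵ × r × N²
77320 = 1.118 × 10⁻⁵ × r × (36293)²
r = 77320 / (1.118 × 10⁻⁵ × 1,317,181,849) = 77320 / 14726.09 ≈ 5.251 cm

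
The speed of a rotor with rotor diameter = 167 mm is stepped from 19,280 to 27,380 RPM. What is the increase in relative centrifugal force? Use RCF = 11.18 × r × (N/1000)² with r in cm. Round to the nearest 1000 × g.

r = 167 mm / 2 = 83.5 mm = 8.35 cm
RCF₁ = 11.18 × 8.35 × (19.28)² = 11.18 × 8.35 × 371.7184 ≈ 34,701 × g
RCF₂ = 11.18 × 8.35 × (27.38)² = 11.18 × 8.35 × 749.6644 ≈ 69,983.4 × g
Increase = 69,983.4 − 34,701 = 35,282.4

35000 x g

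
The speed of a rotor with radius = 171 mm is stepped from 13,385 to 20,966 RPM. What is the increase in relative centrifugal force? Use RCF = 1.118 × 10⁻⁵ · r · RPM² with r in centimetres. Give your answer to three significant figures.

49800 x g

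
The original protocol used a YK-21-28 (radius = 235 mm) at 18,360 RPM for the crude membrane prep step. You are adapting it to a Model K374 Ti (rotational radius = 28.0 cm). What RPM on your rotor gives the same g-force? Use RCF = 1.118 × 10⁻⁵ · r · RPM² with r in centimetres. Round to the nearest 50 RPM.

16800 RPM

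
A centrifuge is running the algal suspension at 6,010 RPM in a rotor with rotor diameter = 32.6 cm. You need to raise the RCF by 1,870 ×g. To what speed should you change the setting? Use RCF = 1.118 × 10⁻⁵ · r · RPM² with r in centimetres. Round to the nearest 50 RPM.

N₂ ≈ 6800 RPM

r = 32.6 / 2 = 16.3 cm
Current RCF = 1.118 × 10⁻⁵ × 16.3 × (6010)² = 1.118 × 10⁻⁵ × 16.3 × 36,120,100 ≈ 6,582.3 × g
Target RCF = 6,582.3 + 1,870 = 8,452.3 × g
N² = 8,452.3 / (18.2234 × 10⁻⁵) = 46,381,575
N ≈ √46,381,575 ≈ 6,810.4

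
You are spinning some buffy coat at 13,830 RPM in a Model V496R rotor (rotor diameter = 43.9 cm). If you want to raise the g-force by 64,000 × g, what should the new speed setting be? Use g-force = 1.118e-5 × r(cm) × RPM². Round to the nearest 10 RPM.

N₂ ≈ 21260 RPM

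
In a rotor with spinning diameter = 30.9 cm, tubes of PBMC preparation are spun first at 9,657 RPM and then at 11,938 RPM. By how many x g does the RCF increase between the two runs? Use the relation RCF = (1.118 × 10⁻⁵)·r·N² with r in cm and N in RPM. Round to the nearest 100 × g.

r = 30.9 / 2 = 15.45 cm
RCF₁ = 1.118 × 10⁻⁵ × 15.45 × (9657)² = 1.118 × 10⁻⁵ × 15.45 × 93,257,649 ≈ 16,108.5 × g
RCF₂ = 1.118 × 10⁻⁵ × 15.45 × (11938)² = 1.118 × 10⁻⁵ × 15.45 × 142,515,844 ≈ 24,616.9 × g
Increase = 24,616.9 − 16,108.5 = 8,508.4

≈ 8500 x g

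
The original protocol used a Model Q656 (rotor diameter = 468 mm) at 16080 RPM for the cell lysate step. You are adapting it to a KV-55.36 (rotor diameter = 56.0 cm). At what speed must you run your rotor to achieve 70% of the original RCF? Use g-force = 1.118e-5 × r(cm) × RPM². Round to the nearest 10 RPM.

12300 RPM

Original rotor: r = 468 mm / 2 = 234 mm = 23.4 cm
RCF = 1.118 × 10⁻⁵ × r × N²
RCF_original = 1.118 × 10⁻⁵ × 23.4 × (16080)² = 1.118 × 10⁻⁵ × 23.4 × 258,566,400 ≈ 67,644.1 × g
Target RCF = 0.7 × 67,644.1 ≈ 47,350.9 × g
Your rotor: r = 56.0 / 2 = 28 cm
47,350.9 = 1.118 × 10⁻⁵ × 28 × N²
N² = 47,350.9 / (31.304 × 10⁻⁵) = 151,261,500
N ≈ √151,261,500 ≈ 12,298.8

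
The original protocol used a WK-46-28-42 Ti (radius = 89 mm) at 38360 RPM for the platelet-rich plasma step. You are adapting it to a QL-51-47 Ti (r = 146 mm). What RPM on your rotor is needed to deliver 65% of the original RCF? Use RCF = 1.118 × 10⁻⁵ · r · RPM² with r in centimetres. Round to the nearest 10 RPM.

24150 RPM

Original rotor: r = 89 mm = 8.9 cm
RCF_original = 1.118 × 10⁻⁵ × 8.9 × (38360)² = 1.118 × 10⁻⁵ × 8.9 × 1,471,489,600 ≈ 146,416.2 × g
Target RCF = 0.65 × 146,416.2 ≈ 95,170.5 × g
Your rotor: r = 146 mm = 14.6 cm
95,170.5 = 1.118 × 10⁻⁵ × 14.6 × N²
N² = 95,170.5 / (16.3228 × 10⁻⁵) = 583,052,540
N ≈ √583,052,540 ≈ 24,146.5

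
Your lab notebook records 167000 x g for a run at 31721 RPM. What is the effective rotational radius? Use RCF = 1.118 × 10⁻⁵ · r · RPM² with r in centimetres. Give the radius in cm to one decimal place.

14.8 cm

167000 = 1.118 × 10⁻⁵ × r × (31721)²
r = 167000 / (1.118 × 10⁻⁵ × 1,006,221,841) = 167000 / 11249.56 ≈ 14.845 cm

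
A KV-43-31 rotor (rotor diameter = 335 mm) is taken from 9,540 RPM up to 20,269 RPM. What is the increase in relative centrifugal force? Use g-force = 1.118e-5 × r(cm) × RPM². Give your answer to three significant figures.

r = 335 mm / 2 = 167.5 mm = 16.75 cm
RCF₁ = 1.118 × 10⁻⁵ × 16.75 × (9540)² = 1.118 × 10⁻⁵ × 16.75 × 91,011,600 ≈ 17,043.3 × g
RCF₂ = 1.118 × 10⁻⁵ × 16.75 × (20269)² = 1.118 × 10⁻⁵ × 16.75 × 410,832,361 ≈ 76,934.5 × g
Increase = 76,934.5 − 17,043.3 = 59,891.2

59900 × g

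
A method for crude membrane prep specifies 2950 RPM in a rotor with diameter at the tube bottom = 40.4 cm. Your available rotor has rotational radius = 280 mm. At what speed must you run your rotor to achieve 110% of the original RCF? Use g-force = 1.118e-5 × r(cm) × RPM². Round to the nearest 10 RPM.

≈ 2630 RPM

Original rotor: r = 40.4 / 2 = 20.2 cm
RCF = 1.118 × 10⁻⁵ × r × N²
RCF_original = 1.118 × 10⁻⁵ × 20.2 × (2950)² = 1.118 × 10⁻⁵ × 20.2 × 8,702,500 ≈ 1,965.3 × g
Target RCF = 1.1 × 1,965.3 ≈ 2,161.8 × g
Your rotor: r = 280 mm = 28.0 cm
2,161.8 = 1.118 × 10⁻⁵ × 28 × N²
N² = 2,161.8 / (31.304 × 10⁻⁵) = 6,905,827
N ≈ √6,905,827 ≈ 2,627.9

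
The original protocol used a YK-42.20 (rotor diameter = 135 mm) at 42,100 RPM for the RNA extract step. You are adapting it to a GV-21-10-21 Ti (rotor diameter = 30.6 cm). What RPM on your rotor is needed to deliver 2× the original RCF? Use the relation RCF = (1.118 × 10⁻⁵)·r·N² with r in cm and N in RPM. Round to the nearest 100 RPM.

≈ 39500 RPM

Original rotor: r = 135 mm / 2 = 67.5 mm = 6.75 cm
RCF = 1.118 × 10⁻⁵ × r × N²
RCF_original = 1.118 × 10⁻⁵ × 6.75 × (42100)² = 1.118 × 10⁻⁵ × 6.75 × 1,772,410,000 ≈ 133,754.9 × g
Target RCF = 2 × 133,754.9 ≈ 267,509.8 × g
Your rotor: r = 30.6 / 2 = 15.3 cm
267,509.8 = 1.118 × 10⁻⁵ × 15.3 × N²
N² = 267,509.8 / (17.1054 × 10⁻⁵) = 1,563,890,935
N ≈ √1,563,890,935 ≈ 39,546.1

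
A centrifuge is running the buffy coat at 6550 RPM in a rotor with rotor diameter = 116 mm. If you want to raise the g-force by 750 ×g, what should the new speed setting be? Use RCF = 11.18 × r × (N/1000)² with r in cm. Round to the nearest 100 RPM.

r = 116 mm / 2 = 58 mm = 5.8 cm
Current RCF = 11.18 × 5.8 × (6.55)² = 11.18 × 5.8 × 42.9025 ≈ 2,782 × g
Target RCF = 2,782 + 750 = 3,532 × g
(N/1000)² = 3,532 / 64.844 = 54.46919
N = 1000 × √54.46919 ≈ 7,380.3

7400 RPM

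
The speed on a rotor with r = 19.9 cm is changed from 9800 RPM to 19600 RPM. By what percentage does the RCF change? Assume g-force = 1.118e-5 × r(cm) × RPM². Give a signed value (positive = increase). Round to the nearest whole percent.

RCF ∝ N², so the ratio is (19600/9800)² = (2.000000)² = 4.0000.
Change = 4.0000 − 1 = +3.0000 → +300.0%.

+300%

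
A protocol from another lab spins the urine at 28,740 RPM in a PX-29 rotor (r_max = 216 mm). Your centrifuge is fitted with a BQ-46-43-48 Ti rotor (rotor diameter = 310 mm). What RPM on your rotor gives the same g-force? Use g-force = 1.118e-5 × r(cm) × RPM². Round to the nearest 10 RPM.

33930 RPM

Original rotor: r = 216 mm = 21.6 cm
RCF = 1.118 × 10⁻⁵ × r × N²
RCF_original = 1.118 × 10⁻⁵ × 21.6 × (28740)² = 1.118 × 10⁻⁵ × 21.6 × 825,987,600 ≈ 199,466.1 × g
Your rotor: r = 310 mm / 2 = 155 mm = 15.5 cm
199,466.1 = 1.118 × 10⁻⁵ × 15.5 × N²
N² = 199,466.1 / (17.329 × 10⁻⁵) = 1,151,053,725
N ≈ √1,151,053,725 ≈ 33,927.2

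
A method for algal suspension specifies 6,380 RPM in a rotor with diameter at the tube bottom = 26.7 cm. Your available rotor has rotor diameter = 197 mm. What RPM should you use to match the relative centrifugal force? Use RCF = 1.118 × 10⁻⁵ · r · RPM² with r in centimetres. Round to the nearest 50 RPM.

≈ 7450 RPM

Original rotor: r = 26.7 / 2 = 13.35 cm
RCF = 1.118 × 10⁻⁵ × r × N²
RCF_original = 1.118 × 10⁻⁵ × 13.35 × (6380)² = 1.118 × 10⁻⁵ × 13.35 × 40,704,400 ≈ 6,075.3 × g
Your rotor: r = 197 mm / 2 = 98.5 mm = 9.85 cm
6,075.3 = 1.118 × 10⁻⁵ × 9.85 × N²
N² = 6,075.3 / (11.0123 × 10⁻⁵) = 55,168,312
N ≈ √55,168,312 ≈ 7,427.5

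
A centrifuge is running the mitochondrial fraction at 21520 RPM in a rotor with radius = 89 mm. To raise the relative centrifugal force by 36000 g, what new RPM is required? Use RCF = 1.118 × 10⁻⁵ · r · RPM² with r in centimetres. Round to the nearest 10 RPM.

≈ 28720 RPM

r = 89 mm = 8.9 cm
Current RCF = 1.118 × 10⁻⁵ × 8.9 × (21520)² = 1.118 × 10⁻⁵ × 8.9 × 463,110,400 ≈ 46,080.4 × g
Target RCF = 46,080.4 + 36,000 = 82,080.4 × g
N² = 82,080.4 / (9.9502 × 10⁻⁵) = 824,912,062
N ≈ √824,912,062 ≈ 28,721.3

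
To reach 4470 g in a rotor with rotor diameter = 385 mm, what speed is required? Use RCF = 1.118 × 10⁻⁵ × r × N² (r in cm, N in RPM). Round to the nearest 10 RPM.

N ≈ 4560 RPM

r = 385 mm / 2 = 192.5 mm = 19.25 cm
RCF = 1.118 × 10⁻⁵ × r × N²
4,470 = 1.118 × 10⁻⁵ × 19.25 × N²
N² = 4,470 / (21.5215 × 10⁻⁵) = 20,769,928
N ≈ √20,769,928 ≈ 4,557.4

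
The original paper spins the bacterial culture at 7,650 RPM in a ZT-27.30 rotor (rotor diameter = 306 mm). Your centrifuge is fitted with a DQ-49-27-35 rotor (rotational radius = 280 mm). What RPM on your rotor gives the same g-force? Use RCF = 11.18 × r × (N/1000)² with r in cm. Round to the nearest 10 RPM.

≈ 5650 RPM

Original rotor: r = 306 mm / 2 = 153 mm = 15.3 cm
RCF_original = 11.18 × 15.3 × (7.65)² = 11.18 × 15.3 × 58.5225 ≈ 10,010.5 × g
Your rotor: r = 280 mm = 28.0 cm
10,010.5 = 11.18 × 28 × (N/1000)²
(N/1000)² = 10,010.5 / 313.04 = 31.97834
N = 1000 × √31.97834 ≈ 5,654.9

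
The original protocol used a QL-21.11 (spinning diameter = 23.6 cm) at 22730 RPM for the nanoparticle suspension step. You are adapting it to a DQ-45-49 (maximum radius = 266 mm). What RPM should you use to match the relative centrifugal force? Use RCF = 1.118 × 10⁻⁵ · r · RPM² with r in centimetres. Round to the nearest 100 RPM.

≈ 15100 RPM

Original rotor: r = 23.6 / 2 = 11.8 cm
RCF_original = 1.118 × 10⁻⁵ × 11.8 × (22730)² = 1.118 × 10⁻⁵ × 11.8 × 516,652,900 ≈ 68,158.9 × g
Your rotor: r = 266 mm = 26.6 cm
68,158.9 = 1.118 × 10⁻⁵ × 26.6 × N²
N² = 68,158.9 / (29.7388 × 10⁻⁵) = 229,191,830
N ≈ √229,191,830 ≈ 15,139.1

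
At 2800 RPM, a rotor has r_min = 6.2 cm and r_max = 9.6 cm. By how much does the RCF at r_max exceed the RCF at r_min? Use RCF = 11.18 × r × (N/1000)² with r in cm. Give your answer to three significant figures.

ΔRCF = 11.18 × (r_max − r_min) × (N/1000)² = 11.18 × 3.4 × 7.84 ≈ 298

ΔRCF ≈ 298 ×g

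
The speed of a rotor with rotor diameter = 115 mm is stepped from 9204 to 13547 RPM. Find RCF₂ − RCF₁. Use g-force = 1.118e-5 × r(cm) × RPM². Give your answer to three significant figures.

≈ 6350 g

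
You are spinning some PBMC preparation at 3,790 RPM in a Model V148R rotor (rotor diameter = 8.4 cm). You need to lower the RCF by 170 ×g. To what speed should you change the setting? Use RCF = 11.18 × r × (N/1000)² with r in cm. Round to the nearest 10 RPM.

N₂ ≈ 3280 RPM

r = 8.4 / 2 = 4.2 cm
Current RCF = 11.18 × 4.2 × (3.79)² = 11.18 × 4.2 × 14.3641 ≈ 674.5 × g
Target RCF = 674.5 − 170 = 504.5 × g
(N/1000)² = 504.5 / 46.956 = 10.7441
N = 1000 × √10.7441 ≈ 3,277.8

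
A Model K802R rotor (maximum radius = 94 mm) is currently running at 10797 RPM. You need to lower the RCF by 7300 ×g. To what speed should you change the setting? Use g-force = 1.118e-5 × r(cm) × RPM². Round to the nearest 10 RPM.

r = 94 mm = 9.4 cm
Current RCF = 1.118 × 10⁻⁵ × 9.4 × (10797)² = 1.118 × 10⁻⁵ × 9.4 × 116,575,209 ≈ 12,251.1 × g
Target RCF = 12,251.1 − 7,300 = 4,951.1 × g
N² = 4,951.1 / (10.5092 × 10⁻⁵) = 47,112,054
N ≈ √47,112,054 ≈ 6,863.8

6860 RPM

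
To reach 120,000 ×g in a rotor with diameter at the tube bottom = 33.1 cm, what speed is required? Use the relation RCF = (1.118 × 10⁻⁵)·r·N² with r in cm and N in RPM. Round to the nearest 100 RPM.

≈ 25500 RPM

r = 33.1 / 2 = 16.55 cm
120,000 = 1.118 × 10⁻⁵ × 16.55 × N²
N² = 120,000 / (18.5029 × 10⁻⁵) = 648,546,985
N ≈ √648,546,985 ≈ 25,466.6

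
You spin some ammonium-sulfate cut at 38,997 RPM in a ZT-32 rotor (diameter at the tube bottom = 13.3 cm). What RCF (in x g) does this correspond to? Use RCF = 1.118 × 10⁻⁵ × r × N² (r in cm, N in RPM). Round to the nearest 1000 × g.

r = 13.3 / 2 = 6.65 cm
RCF = 1.118 × 10⁻⁵ × r × N²
RCF = 1.118 × 10⁻⁵ × 6.65 × (38997)² = 1.118 × 10⁻⁵ × 6.65 × 1,520,766,009 ≈ 113,064.4 × g

113000 x g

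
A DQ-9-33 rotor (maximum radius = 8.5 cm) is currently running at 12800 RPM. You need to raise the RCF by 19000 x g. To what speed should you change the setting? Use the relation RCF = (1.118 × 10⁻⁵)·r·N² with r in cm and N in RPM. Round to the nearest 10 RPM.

19070 RPM

Current RCF = 1.118 × 10⁻⁵ × 8.5 × (12800)² = 1.118 × 10⁻⁵ × 8.5 × 163,840,000 ≈ 15,569.7 × g
Target RCF = 15,569.7 + 19,000 = 34,569.7 × g
N² = 34,569.7 / (9.503 × 10⁻⁵) = 363,776,702
N ≈ √363,776,702 ≈ 19,072.9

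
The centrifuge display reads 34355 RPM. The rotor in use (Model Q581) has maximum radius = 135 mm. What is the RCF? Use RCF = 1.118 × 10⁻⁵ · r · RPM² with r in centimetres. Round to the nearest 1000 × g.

178000 ×g

r = 135 mm = 13.5 cm
RCF = 1.118 × 10⁻⁵ × 13.5 × (34355)² = 1.118 × 10⁻⁵ × 13.5 × 1,180,266,025 ≈ 178,137.6 × g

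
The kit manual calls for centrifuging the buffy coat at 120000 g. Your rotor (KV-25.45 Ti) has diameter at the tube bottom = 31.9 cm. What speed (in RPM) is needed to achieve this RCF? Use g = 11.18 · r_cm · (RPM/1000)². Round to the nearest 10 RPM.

N ≈ 25940 RPM

r = 31.9 / 2 = 15.95 cm
RCF = 11.18 × r × (N/1000)²
120,000 = 11.18 × 15.95 × (N/1000)²
(N/1000)² = 120,000 / 178.321 = 672.9437
N = 1000 × √672.9437 ≈ 25,941.2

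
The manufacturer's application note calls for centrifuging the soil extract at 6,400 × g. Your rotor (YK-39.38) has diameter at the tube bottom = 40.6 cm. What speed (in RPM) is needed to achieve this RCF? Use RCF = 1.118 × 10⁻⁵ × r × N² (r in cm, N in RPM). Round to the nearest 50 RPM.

r = 40.6 / 2 = 20.3 cm
6,400 = 1.118 × 10⁻⁵ × 20.3 × N²
N² = 6,400 / (22.6954 × 10⁻⁵) = 28,199,547
N ≈ √28,199,547 ≈ 5,310.3

N ≈ 5300 RPM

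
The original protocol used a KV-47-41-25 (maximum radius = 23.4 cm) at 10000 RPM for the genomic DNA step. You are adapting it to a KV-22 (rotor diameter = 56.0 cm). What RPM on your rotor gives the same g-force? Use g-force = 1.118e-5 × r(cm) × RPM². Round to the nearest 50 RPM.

RCF = 1.118 × 10⁻⁵ × r × N²
RCF_original = 1.118 × 10⁻⁵ × 23.4 × (10000)² = 1.118 × 10⁻⁵ × 23.4 × 100,000,000 ≈ 26,161.2 × g
Your rotor: r = 56.0 / 2 = 28 cm
26,161.2 = 1.118 × 10⁻⁵ × 28 × N²
N² = 26,161.2 / (31.304 × 10⁻⁵) = 83,571,429
N ≈ √83,571,429 ≈ 9,141.7

≈ 9150 RPM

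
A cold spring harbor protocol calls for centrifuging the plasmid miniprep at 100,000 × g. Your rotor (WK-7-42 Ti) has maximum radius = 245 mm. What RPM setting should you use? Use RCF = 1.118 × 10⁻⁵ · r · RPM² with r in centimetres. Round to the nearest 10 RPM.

r = 245 mm = 24.5 cm
100,000 = 1.118 × 10⁻⁵ × 24.5 × N²
N² = 100,000 / (27.391 × 10⁻⁵) = 365,083,422
N ≈ √365,083,422 ≈ 19,107.2

≈ 19110 RPM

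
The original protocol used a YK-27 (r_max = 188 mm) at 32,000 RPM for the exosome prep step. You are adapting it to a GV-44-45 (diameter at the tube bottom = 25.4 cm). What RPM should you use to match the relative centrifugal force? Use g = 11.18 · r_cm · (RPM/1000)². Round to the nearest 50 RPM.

38950 RPM

Original rotor: r = 188 mm = 18.8 cm
RCF = 11.18 × r × (N/1000)²
RCF_original = 11.18 × 18.8 × (32)² = 11.18 × 18.8 × 1,024 ≈ 215,228.4 × g
Your rotor: r = 25.4 / 2 = 12.7 cm
215,228.4 = 11.18 × 12.7 × (N/1000)²
(N/1000)² = 215,228.4 / 141.986 = 1515.842
N = 1000 × √1515.842 ≈ 38,933.8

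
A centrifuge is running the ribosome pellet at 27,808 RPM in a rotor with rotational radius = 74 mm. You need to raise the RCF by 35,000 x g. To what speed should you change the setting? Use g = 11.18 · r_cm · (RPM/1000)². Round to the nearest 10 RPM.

≈ 34590 RPM

r = 74 mm = 7.4 cm
Current RCF = 11.18 × 7.4 × (27.808)² = 11.18 × 7.4 × 773.284864 ≈ 63,975.4 × g
Target RCF = 63,975.4 + 35,000 = 98,975.4 × g
(N/1000)² = 98,975.4 / 82.732 = 1196.338
N = 1000 × √1196.338 ≈ 34,588.1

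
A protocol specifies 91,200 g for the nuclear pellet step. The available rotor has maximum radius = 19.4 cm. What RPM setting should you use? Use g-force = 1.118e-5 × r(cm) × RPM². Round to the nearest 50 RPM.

≈ 20500 RPM

RCF = 1.118 × 10⁻⁵ × r × N²
91,200 = 1.118 × 10⁻⁵ × 19.4 × N²
N² = 91,200 / (21.6892 × 10⁻⁵) = 420,485,772
N ≈ √420,485,772 ≈ 20,505.7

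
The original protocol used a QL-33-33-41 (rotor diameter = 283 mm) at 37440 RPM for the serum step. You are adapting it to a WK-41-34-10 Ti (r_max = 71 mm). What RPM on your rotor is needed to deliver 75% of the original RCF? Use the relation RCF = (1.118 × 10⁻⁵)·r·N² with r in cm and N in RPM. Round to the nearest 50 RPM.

45750 RPM

Original rotor: r = 283 mm / 2 = 141.5 mm = 14.15 cm
RCF_original = 1.118 × 10⁻⁵ × 14.15 × (37440)² = 1.118 × 10⁻⁵ × 14.15 × 1,401,753,600 ≈ 221,753.2 × g
Target RCF = 0.75 × 221,753.2 ≈ 166,314.9 × g
Your rotor: r = 71 mm = 7.1 cm
166,314.9 = 1.118 × 10⁻⁵ × 7.1 × N²
N² = 166,314.9 / (7.9378 × 10⁻⁵) = 2,095,226,637
N ≈ √2,095,226,637 ≈ 45,773.6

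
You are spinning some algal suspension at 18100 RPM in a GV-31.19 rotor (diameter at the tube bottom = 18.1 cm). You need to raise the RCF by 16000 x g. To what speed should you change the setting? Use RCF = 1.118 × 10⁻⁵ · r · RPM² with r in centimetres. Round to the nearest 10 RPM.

r = 18.1 / 2 = 9.05 cm
Current RCF = 1.118 × 10⁻⁵ × 9.05 × (18100)² = 1.118 × 10⁻⁵ × 9.05 × 327,610,000 ≈ 33,147.3 × g
Target RCF = 33,147.3 + 16,000 = 49,147.3 × g
N² = 49,147.3 / (10.1179 × 10⁻⁵) = 485,746,054
N ≈ √485,746,054 ≈ 22,039.6

≈ 22040 RPM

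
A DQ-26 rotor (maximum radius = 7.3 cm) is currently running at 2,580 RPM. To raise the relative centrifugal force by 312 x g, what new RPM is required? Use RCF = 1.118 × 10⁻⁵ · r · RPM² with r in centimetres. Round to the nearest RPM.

Current RCF = 1.118 × 10⁻⁵ × 7.3 × (2580)² = 1.118 × 10⁻⁵ × 7.3 × 6,656,400 ≈ 543.3 × g
Target RCF = 543.3 + 312 = 855.3 × g
N² = 855.3 / (8.1614 × 10⁻⁵) = 10,479,820
N ≈ √10,479,820 ≈ 3,237.3

N₂ ≈ 3237 RPM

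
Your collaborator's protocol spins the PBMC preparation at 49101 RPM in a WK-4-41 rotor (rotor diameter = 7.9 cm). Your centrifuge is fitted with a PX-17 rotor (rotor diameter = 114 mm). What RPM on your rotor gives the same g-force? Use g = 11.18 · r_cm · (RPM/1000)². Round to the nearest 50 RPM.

≈ 40850 RPM

Original rotor: r = 7.9 / 2 = 3.95 cm
RCF_original = 11.18 × 3.95 × (49.101)² = 11.18 × 3.95 × 2,410.908201 ≈ 106,468.1 × g
Your rotor: r = 114 mm / 2 = 57 mm = 5.7 cm
106,468.1 = 11.18 × 5.7 × (N/1000)²
(N/1000)² = 106,468.1 / 63.726 = 1670.717
N = 1000 × √1670.717 ≈ 40,874.4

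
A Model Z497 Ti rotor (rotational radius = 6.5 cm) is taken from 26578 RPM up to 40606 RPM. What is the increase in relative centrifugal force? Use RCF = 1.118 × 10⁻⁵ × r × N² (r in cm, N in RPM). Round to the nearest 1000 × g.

RCF₁ = 1.118 × 10⁻⁵ × 6.5 × (26578)² = 1.118 × 10⁻⁵ × 6.5 × 706,390,084 ≈ 51,333.4 × g
RCF₂ = 1.118 × 10⁻⁵ × 6.5 × (40606)² = 1.118 × 10⁻⁵ × 6.5 × 1,648,847,236 ≈ 119,821.7 × g
Increase = 119,821.7 − 51,333.4 = 68,488.3

68000 x g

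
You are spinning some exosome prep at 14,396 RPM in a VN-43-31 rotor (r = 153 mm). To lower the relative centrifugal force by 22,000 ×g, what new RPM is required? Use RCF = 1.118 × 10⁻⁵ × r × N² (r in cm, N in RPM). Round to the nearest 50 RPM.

8850 RPM

r = 153 mm = 15.3 cm
Current RCF = 1.118 × 10⁻⁵ × 15.3 × (14396)² = 1.118 × 10⁻⁵ × 15.3 × 207,244,816 ≈ 35,450.1 × g
Target RCF = 35,450.1 − 22,000 = 13,450.1 × g
N² = 13,450.1 / (17.1054 × 10⁻⁵) = 78,630,725
N ≈ √78,630,725 ≈ 8,867.4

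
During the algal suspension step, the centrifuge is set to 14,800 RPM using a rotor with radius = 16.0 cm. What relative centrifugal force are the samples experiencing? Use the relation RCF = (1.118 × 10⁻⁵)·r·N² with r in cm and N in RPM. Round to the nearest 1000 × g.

≈ 39000 ×g

RCF = 1.118 × 10⁻⁵ × r × N²
RCF = 1.118 × 10⁻⁵ × 16 × (14800)² = 1.118 × 10⁻⁵ × 16 × 219,040,000 ≈ 39,181.9 × g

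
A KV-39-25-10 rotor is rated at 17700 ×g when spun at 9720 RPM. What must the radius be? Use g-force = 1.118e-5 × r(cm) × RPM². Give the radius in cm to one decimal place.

16.8 cm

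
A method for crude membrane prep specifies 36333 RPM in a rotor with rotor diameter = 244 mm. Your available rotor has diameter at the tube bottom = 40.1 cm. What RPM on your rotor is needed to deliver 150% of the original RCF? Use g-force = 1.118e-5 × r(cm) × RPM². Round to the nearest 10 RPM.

Original rotor: r = 244 mm / 2 = 122 mm = 12.2 cm
RCF_original = 1.118 × 10⁻⁵ × 12.2 × (36333)² = 1.118 × 10⁻⁵ × 12.2 × 1,320,086,889 ≈ 180,054.6 × g
Target RCF = 1.5 × 180,054.6 ≈ 270,081.9 × g
Your rotor: r = 40.1 / 2 = 20.05 cm
270,081.9 = 1.118 × 10⁻⁵ × 20.05 × N²
N² = 270,081.9 / (22.4159 × 10⁻⁵) = 1,204,867,527
N ≈ √1,204,867,527 ≈ 34,711.2

≈ 34710 RPM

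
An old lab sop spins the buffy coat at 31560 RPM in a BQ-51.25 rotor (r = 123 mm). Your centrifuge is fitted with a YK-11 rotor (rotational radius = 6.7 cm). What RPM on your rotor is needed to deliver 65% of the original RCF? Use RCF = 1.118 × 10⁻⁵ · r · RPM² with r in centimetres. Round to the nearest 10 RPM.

≈ 34480 RPM

Original rotor: r = 123 mm = 12.3 cm
RCF = 1.118 × 10⁻⁵ × r × N²
RCF_original = 1.118 × 10⁻⁵ × 12.3 × (31560)² = 1.118 × 10⁻⁵ × 12.3 × 996,033,600 ≈ 136,968.6 × g
Target RCF = 0.65 × 136,968.6 ≈ 89,029.6 × g
89,029.6 = 1.118 × 10⁻⁵ × 6.7 × N²
N² = 89,029.6 / (7.4906 × 10⁻⁵) = 1,188,550,984
N ≈ √1,188,550,984 ≈ 34,475.4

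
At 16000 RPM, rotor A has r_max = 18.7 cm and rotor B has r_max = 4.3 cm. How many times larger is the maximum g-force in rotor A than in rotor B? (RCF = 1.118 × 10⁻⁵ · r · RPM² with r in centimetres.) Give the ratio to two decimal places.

4.35

At fixed N, RCF ∝ r, so RCF_A/RCF_B = r_A/r_B = 18.7 / 4.3 = 4.3488.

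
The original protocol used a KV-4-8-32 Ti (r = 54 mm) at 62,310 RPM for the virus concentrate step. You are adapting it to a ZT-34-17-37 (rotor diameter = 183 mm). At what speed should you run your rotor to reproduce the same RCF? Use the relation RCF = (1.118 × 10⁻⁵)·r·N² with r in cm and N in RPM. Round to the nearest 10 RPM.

47870 RPM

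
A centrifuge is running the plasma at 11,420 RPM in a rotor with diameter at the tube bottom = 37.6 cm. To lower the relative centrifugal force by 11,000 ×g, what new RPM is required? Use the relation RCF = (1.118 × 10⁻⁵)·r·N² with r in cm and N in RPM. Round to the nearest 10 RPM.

≈ 8840 RPM

r = 37.6 / 2 = 18.8 cm
Current RCF = 1.118 × 10⁻⁵ × 18.8 × (11420)² = 1.118 × 10⁻⁵ × 18.8 × 130,416,400 ≈ 27,411.4 × g
Target RCF = 27,411.4 − 11,000 = 16,411.4 × g
N² = 16,411.4 / (21.0184 × 10⁻⁵) = 78,081,110
N ≈ √78,081,110 ≈ 8,836.4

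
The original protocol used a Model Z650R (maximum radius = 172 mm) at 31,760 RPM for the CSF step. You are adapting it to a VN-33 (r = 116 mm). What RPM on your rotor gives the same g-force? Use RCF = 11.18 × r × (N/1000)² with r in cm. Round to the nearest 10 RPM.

≈ 38670 RPM

Original rotor: r = 172 mm = 17.2 cm
RCF_original = 11.18 × 17.2 × (31.76)² = 11.18 × 17.2 × 1,008.6976 ≈ 193,968.5 × g
Your rotor: r = 116 mm = 11.6 cm
193,968.5 = 11.18 × 11.6 × (N/1000)²
(N/1000)² = 193,968.5 / 129.688 = 1495.655
N = 1000 × √1495.655 ≈ 38,673.7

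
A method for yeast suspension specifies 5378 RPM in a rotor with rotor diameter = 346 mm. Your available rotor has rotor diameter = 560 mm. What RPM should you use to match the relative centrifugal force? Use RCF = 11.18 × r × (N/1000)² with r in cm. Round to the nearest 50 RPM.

Original rotor: r = 346 mm / 2 = 173 mm = 17.3 cm
RCF = 11.18 × r × (N/1000)²
RCF_original = 11.18 × 17.3 × (5.378)² = 11.18 × 17.3 × 28.922884 ≈ 5,594.1 × g
Your rotor: r = 560 mm / 2 = 280 mm = 28 cm
5,594.1 = 11.18 × 28 × (N/1000)²
(N/1000)² = 5,594.1 / 313.04 = 17.87024
N = 1000 × √17.87024 ≈ 4,227.3

4250 RPM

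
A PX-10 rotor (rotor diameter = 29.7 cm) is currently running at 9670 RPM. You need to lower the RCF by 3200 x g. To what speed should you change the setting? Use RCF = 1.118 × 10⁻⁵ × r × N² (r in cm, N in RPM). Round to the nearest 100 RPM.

≈ 8600 RPM

r = 29.7 / 2 = 14.85 cm
Current RCF = 1.118 × 10⁻⁵ × 14.85 × (9670)² = 1.118 × 10⁻⁵ × 14.85 × 93,508,900 ≈ 15,524.6 × g
Target RCF = 15,524.6 − 3,200 = 12,324.6 × g
N² = 12,324.6 / (16.6023 × 10⁻⁵) = 74,234,293
N ≈ √74,234,293 ≈ 8,615.9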